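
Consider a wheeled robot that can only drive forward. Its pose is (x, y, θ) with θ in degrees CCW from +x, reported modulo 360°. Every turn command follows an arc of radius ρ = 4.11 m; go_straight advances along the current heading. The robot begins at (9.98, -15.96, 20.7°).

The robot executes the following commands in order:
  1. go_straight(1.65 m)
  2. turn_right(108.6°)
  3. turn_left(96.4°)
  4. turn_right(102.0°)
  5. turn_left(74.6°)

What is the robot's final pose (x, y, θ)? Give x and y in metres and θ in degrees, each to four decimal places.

set_pose: (x, y, θ) = (9.9800, -15.9600, 20.7000°), ρ = 4.11
go_straight(1.65): x += 1.65·cos θ, y += 1.65·sin θ → (11.5235, -15.3768, 20.7000°)
turn_right(108.6°): centre at ρ to the right, rotate −108.6° → (17.0835, -19.0708, -87.9000° ≡ 272.1000°)
turn_left(96.4°): centre at ρ to the left, rotate +96.4° → (21.7982, -22.9851, 368.5000° ≡ 8.5000°)
turn_right(102.0°): centre at ρ to the right, rotate −102.0° → (26.5081, -27.3009, -93.5000° ≡ 266.5000°)
turn_left(74.6°): centre at ρ to the left, rotate +74.6° → (29.2791, -31.4402, 341.1000°)

(29.2791, -31.4402, 341.1000°)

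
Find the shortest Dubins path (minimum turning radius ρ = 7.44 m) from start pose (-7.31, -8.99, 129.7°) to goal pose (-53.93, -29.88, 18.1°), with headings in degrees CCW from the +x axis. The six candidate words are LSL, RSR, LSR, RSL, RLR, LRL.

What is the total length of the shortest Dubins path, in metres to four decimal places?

76.4033 m

Let ψ = atan2(Δy, Δx) = atan2(-20.89, -46.62) = -155.8633° be the start→goal bearing.
Normalize: d = |goal − start| / ρ = 51.086363/7.44 = 6.866447, α = (θ_start − ψ) mod 360° = 285.5633° = 4.984019 rad, β = (θ_goal − ψ) mod 360° = 173.9633° = 3.036232 rad.
Common terms: sin α = -0.963335, cos α = 0.268302, sin β = 0.105166, cos β = -0.994455, cos(α−β) = -0.368125, d² = 47.148090. Work in radians in the unit-radius frame; every candidate has L = ρ·(t + p + q).
LSL: p² = 2 + d² − 2cos(α−β) + 2d(sin α − sin β) = 35.210735; p = √p² = 5.933863; φ = atan2(cos β − cos α, d + sin α − sin β) = -0.214445 rad; t = (φ − α) mod 2π = 1.084721 rad, q = (β − φ) mod 2π = 3.250677 rad → L = 7.44·(1.084721 + 5.933863 + 3.250677) = 7.44·10.269261 = 76.403304 m
RSR: p² = 2 + d² − 2cos(α−β) + 2d(sin β − sin α) = 64.557942; p = √p² = 8.034796; φ = atan2(cos α − cos β, d − sin α + sin β) = 0.157815 rad; t = (α − φ) mod 2π = 4.826204 rad, q = (φ − β) mod 2π = 3.404769 rad → L = 7.44·(4.826204 + 8.034796 + 3.404769) = 7.44·16.265768 = 121.017318 m
LSR: p² = d² − 2 + 2cos(α−β) + 2d(sin α + sin β) = 32.626699; p = √p² = 5.711979; φ = atan2(−cos α − cos β, d + sin α + sin β) − atan2(−2, p) = 0.457076 rad; t = (φ − α) mod 2π = 1.756242 rad, q = (φ − β) mod 2π = 3.704029 rad → L = 7.44·(1.756242 + 5.711979 + 3.704029) = 7.44·11.172250 = 83.121538 m
RSL: p² = d² − 2 + 2cos(α−β) − 2d(sin α + sin β) = 56.196983; p = √p² = 7.496465; φ = atan2(cos α + cos β, d − sin α − sin β) − atan2(2, p) = -0.354449 rad; t = (α − φ) mod 2π = 5.338469 rad, q = (β − φ) mod 2π = 3.390681 rad → L = 7.44·(5.338469 + 7.496465 + 3.390681) = 7.44·16.225615 = 120.718574 m
RLR: c = (6 − d² + 2cos(α−β) + 2d(sin α − sin β))/8 = -7.069743, |c| > 1 → infeasible
LRL: c = (6 − d² + 2cos(α−β) − 2d(sin α − sin β))/8 = -3.401342, |c| > 1 → infeasible
Shortest: LSL with L = 76.403304 m ≈ 76.4033 m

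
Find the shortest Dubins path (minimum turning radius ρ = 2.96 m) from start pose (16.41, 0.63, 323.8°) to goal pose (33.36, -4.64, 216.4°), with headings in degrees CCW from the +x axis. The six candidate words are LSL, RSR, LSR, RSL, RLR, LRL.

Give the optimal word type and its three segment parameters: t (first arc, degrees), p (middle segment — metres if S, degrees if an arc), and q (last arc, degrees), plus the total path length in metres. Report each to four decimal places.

LSR: t = 38.9712°, p = 13.1745 m, q = 146.3712°, L = 22.7496 m

Let ψ = atan2(Δy, Δx) = atan2(-5.27, 16.95) = -17.2712° be the start→goal bearing.
Normalize: d = |goal − start| / ρ = 17.750363/2.96 = 5.996744, α = (θ_start − ψ) mod 360° = 341.0712° = 5.952816 rad, β = (θ_goal − ψ) mod 360° = 233.6712° = 4.078332 rad.
Common terms: sin α = -0.324393, cos α = 0.945923, sin β = -0.805631, cos β = -0.592418, cos(α−β) = -0.299041, d² = 35.960943. Work in radians in the unit-radius frame; every candidate has L = ρ·(t + p + q).
LSL: p² = 2 + d² − 2cos(α−β) + 2d(sin α − sin β) = 44.330751; p = √p² = 6.658134; φ = atan2(cos β − cos α, d + sin α − sin β) = -0.233153 rad; t = (φ − α) mod 2π = 0.097216 rad, q = (β − φ) mod 2π = 4.311486 rad → L = 2.96·(0.097216 + 6.658134 + 4.311486) = 2.96·11.066836 = 32.757834 m
RSR: p² = 2 + d² − 2cos(α−β) + 2d(sin β − sin α) = 32.787298; p = √p² = 5.726019; φ = atan2(cos α − cos β, d − sin α + sin β) = 0.271999 rad; t = (α − φ) mod 2π = 5.680816 rad, q = (φ − β) mod 2π = 2.476853 rad → L = 2.96·(5.680816 + 5.726019 + 2.476853) = 2.96·13.883688 = 41.095717 m
LSR: p² = d² − 2 + 2cos(α−β) + 2d(sin α + sin β) = 19.809939; p = √p² = 4.450836; φ = atan2(−cos α − cos β, d + sin α + sin β) − atan2(−2, p) = 0.349807 rad; t = (φ − α) mod 2π = 0.680176 rad, q = (φ − β) mod 2π = 2.554660 rad → L = 2.96·(0.680176 + 4.450836 + 2.554660) = 2.96·7.685672 = 22.749588 m
RSL: p² = d² − 2 + 2cos(α−β) − 2d(sin α + sin β) = 46.915784; p = √p² = 6.849510; φ = atan2(cos α + cos β, d − sin α − sin β) − atan2(2, p) = -0.234532 rad; t = (α − φ) mod 2π = 6.187348 rad, q = (β − φ) mod 2π = 4.312864 rad → L = 2.96·(6.187348 + 6.849510 + 4.312864) = 2.96·17.349722 = 51.355176 m
RLR: c = (6 − d² + 2cos(α−β) + 2d(sin α − sin β))/8 = -3.098412, |c| > 1 → infeasible
LRL: c = (6 − d² + 2cos(α−β) − 2d(sin α − sin β))/8 = -4.541344, |c| > 1 → infeasible
Shortest: LSR with L = 22.749588 m ≈ 22.7496 m
Convert LSR to answer units (arcs ×180/π): t = 0.680176·180/π = 38.9712°, p = ρ·p = 2.96·4.450836 = 13.1745 m, q = 2.554660·180/π = 146.3712°, L = 22.7496 m.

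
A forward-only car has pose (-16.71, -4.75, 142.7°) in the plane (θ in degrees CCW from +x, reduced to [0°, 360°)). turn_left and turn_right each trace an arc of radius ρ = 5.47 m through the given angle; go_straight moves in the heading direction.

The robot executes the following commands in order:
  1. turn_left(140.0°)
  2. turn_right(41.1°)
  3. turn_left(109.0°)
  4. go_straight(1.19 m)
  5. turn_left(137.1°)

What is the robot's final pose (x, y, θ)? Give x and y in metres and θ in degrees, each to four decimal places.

set_pose: (x, y, θ) = (-16.7100, -4.7500, 142.7000°), ρ = 5.47
turn_left(140.0°): centre at ρ to the left, rotate +140.0° → (-25.3609, -10.3038, 282.7000°)
turn_right(41.1°): centre at ρ to the right, rotate −41.1° → (-25.8854, -14.1080, 241.6000°)
turn_left(109.0°): centre at ρ to the left, rotate +109.0° → (-21.9671, -22.1062, 350.6000°)
go_straight(1.19): x += 1.19·cos θ, y += 1.19·sin θ → (-20.7931, -22.3006, 350.6000°)
turn_left(137.1°): centre at ρ to the left, rotate +137.1° → (-15.5717, -13.5590, 487.7000° ≡ 127.7000°)

(-15.5717, -13.5590, 127.7000°)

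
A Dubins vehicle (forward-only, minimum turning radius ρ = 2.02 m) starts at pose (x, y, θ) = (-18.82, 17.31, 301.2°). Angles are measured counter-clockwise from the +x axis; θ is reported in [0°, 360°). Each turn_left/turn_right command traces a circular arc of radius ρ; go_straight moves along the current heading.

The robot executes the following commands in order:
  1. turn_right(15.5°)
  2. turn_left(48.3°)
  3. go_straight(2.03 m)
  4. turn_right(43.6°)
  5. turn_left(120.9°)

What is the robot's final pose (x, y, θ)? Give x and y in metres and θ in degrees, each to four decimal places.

set_pose: (x, y, θ) = (-18.8200, 17.3100, 301.2000°), ρ = 2.02
turn_right(15.5°): centre at ρ to the right, rotate −15.5° → (-18.6032, 16.8102, 285.7000°)
turn_left(48.3°): centre at ρ to the left, rotate +48.3° → (-17.5441, 15.5412, 334.0000°)
go_straight(2.03): x += 2.03·cos θ, y += 2.03·sin θ → (-15.7195, 14.6514, 334.0000°)
turn_right(43.6°): centre at ρ to the right, rotate −43.6° → (-14.7117, 13.5399, 290.4000°)
turn_left(120.9°): centre at ρ to the left, rotate +120.9° → (-11.2419, 12.9810, 411.3000° ≡ 51.3000°)

(-11.2419, 12.9810, 51.3000°)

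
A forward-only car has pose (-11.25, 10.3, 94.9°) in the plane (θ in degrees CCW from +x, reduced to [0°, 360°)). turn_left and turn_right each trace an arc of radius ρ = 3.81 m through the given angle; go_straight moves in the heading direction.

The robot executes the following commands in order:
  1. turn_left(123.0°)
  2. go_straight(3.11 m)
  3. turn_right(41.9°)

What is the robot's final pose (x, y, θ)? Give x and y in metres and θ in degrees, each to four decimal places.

set_pose: (x, y, θ) = (-11.2500, 10.3000, 94.9000°), ρ = 3.81
turn_left(123.0°): centre at ρ to the left, rotate +123.0° → (-17.3865, 12.9810, 217.9000°)
go_straight(3.11): x += 3.11·cos θ, y += 3.11·sin θ → (-19.8406, 11.0705, 217.9000°)
turn_right(41.9°): centre at ρ to the right, rotate −41.9° → (-22.4468, 10.2762, 176.0000°)

(-22.4468, 10.2762, 176.0000°)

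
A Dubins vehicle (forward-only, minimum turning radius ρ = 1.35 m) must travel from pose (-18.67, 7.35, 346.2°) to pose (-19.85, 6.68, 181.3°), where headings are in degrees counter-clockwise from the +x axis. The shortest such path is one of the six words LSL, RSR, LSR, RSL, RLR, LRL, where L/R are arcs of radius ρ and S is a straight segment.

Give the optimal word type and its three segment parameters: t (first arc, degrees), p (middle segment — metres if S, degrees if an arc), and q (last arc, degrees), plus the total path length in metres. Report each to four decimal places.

LRL: t = 37.5659°, p = 275.2005°, q = 72.7346°, L = 9.0832 m

Let ψ = atan2(Δy, Δx) = atan2(-0.67, -1.18) = -150.4122° be the start→goal bearing.
Normalize: d = |goal − start| / ρ = 1.356945/1.35 = 1.005145, α = (θ_start − ψ) mod 360° = 136.6122° = 2.384333 rad, β = (θ_goal − ψ) mod 360° = 331.7122° = 5.789471 rad.
Common terms: sin α = 0.686932, cos α = -0.726721, sin β = -0.473900, cos β = 0.880579, cos(α−β) = -0.965473, d² = 1.010316. Work in radians in the unit-radius frame; every candidate has L = ρ·(t + p + q).
LSL: p² = 2 + d² − 2cos(α−β) + 2d(sin α − sin β) = 7.274870; p = √p² = 2.697197; φ = atan2(cos β − cos α, d + sin α − sin β) = 0.638405 rad; t = (φ − α) mod 2π = 4.537257 rad, q = (β − φ) mod 2π = 5.151066 rad → L = 1.35·(4.537257 + 2.697197 + 5.151066) = 1.35·12.385519 = 16.720451 m
RSR: p² = 2 + d² − 2cos(α−β) + 2d(sin β − sin α) = 2.607652; p = √p² = 1.614823; φ = atan2(cos α − cos β, d − sin α + sin β) = -1.667358 rad; t = (α − φ) mod 2π = 4.051691 rad, q = (φ − β) mod 2π = 5.109542 rad → L = 1.35·(4.051691 + 1.614823 + 5.109542) = 1.35·10.776056 = 14.547675 m
LSR: p² = d² − 2 + 2cos(α−β) + 2d(sin α + sin β) = -2.492374 < 0 → infeasible
RSL: p² = d² − 2 + 2cos(α−β) − 2d(sin α + sin β) = -3.348886 < 0 → infeasible
RLR: c = (6 − d² + 2cos(α−β) + 2d(sin α − sin β))/8 = 0.674044; p = 2π − arccos c = 5.452058 rad; φ = atan2(cos α − cos β, d − sin α + sin β) = -1.667358 rad; t = (α − φ + p/2) mod 2π = 0.494535 rad, q = (α − β − t + p) mod 2π = 1.552386 rad → L = 1.35·(0.494535 + 5.452058 + 1.552386) = 1.35·7.498979 = 10.123621 m
LRL: c = (6 − d² + 2cos(α−β) − 2d(sin α − sin β))/8 = 0.090641; p = 2π − arccos c = 4.803155 rad; φ = atan2(cos β − cos α, d + sin α − sin β) = 0.638405 rad; t = (φ − α + p/2) mod 2π = 0.655649 rad, q = (β − α − t + p) mod 2π = 1.269458 rad → L = 1.35·(0.655649 + 4.803155 + 1.269458) = 1.35·6.728262 = 9.083153 m
Shortest: LRL with L = 9.083153 m ≈ 9.0832 m
Convert LRL to answer units (arcs ×180/π): t = 0.655649·180/π = 37.5659°, p = 4.803155·180/π = 275.2005°, q = 1.269458·180/π = 72.7346°, L = 9.0832 m.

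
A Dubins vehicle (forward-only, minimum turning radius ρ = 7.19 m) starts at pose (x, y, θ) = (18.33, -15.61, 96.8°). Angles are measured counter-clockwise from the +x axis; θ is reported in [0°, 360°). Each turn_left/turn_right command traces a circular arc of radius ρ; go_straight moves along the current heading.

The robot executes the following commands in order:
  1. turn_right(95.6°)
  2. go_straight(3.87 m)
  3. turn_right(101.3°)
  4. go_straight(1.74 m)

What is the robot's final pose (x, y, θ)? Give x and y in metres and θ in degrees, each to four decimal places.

(36.1120, -17.6516, 259.9000°)

set_pose: (x, y, θ) = (18.3300, -15.6100, 96.8000°), ρ = 7.19
turn_right(95.6°): centre at ρ to the right, rotate −95.6° → (25.3188, -7.5703, 1.2000°)
go_straight(3.87): x += 3.87·cos θ, y += 3.87·sin θ → (29.1880, -7.4892, 1.2000°)
turn_right(101.3°): centre at ρ to the right, rotate −101.3° → (36.4172, -15.9385, -100.1000° ≡ 259.9000°)
go_straight(1.74): x += 1.74·cos θ, y += 1.74·sin θ → (36.1120, -17.6516, 259.9000°)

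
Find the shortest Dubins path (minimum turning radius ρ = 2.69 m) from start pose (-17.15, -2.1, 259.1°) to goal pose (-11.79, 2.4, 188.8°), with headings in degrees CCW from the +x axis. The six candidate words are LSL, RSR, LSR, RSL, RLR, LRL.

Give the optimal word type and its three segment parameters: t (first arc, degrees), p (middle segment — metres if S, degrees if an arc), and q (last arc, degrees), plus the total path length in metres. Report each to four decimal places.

Let ψ = atan2(Δy, Δx) = atan2(4.50, 5.36) = 40.0152° be the start→goal bearing.
Normalize: d = |goal − start| / ρ = 6.998543/2.69 = 2.601689, α = (θ_start − ψ) mod 360° = 219.0848° = 3.823751 rad, β = (θ_goal − ψ) mod 360° = 148.7848° = 2.596784 rad.
Common terms: sin α = -0.630470, cos α = -0.776214, sin β = 0.518254, cos β = -0.855227, cos(α−β) = 0.337095, d² = 6.768784. Work in radians in the unit-radius frame; every candidate has L = ρ·(t + p + q).
LSL: p² = 2 + d² − 2cos(α−β) + 2d(sin α − sin β) = 2.117350; p = √p² = 1.455112; φ = atan2(cos β − cos α, d + sin α − sin β) = -0.054327 rad; t = (φ − α) mod 2π = 2.405108 rad, q = (β − φ) mod 2π = 2.651111 rad → L = 2.69·(2.405108 + 1.455112 + 2.651111) = 2.69·6.511331 = 17.515479 m
RSR: p² = 2 + d² − 2cos(α−β) + 2d(sin β − sin α) = 14.071838; p = √p² = 3.751245; φ = atan2(cos α − cos β, d − sin α + sin β) = 0.021065 rad; t = (α − φ) mod 2π = 3.802686 rad, q = (φ − β) mod 2π = 3.707466 rad → L = 2.69·(3.802686 + 3.751245 + 3.707466) = 2.69·11.261397 = 30.293157 m
LSR: p² = d² − 2 + 2cos(α−β) + 2d(sin α + sin β) = 4.859075; p = √p² = 2.204331; φ = atan2(−cos α − cos β, d + sin α + sin β) − atan2(−2, p) = 1.316953 rad; t = (φ − α) mod 2π = 3.776388 rad, q = (φ − β) mod 2π = 5.003354 rad → L = 2.69·(3.776388 + 2.204331 + 5.003354) = 2.69·10.984073 = 29.547156 m
RSL: p² = d² − 2 + 2cos(α−β) − 2d(sin α + sin β) = 6.026875; p = √p² = 2.454969; φ = atan2(cos α + cos β, d − sin α − sin β) − atan2(2, p) = -1.224883 rad; t = (α − φ) mod 2π = 5.048634 rad, q = (β − φ) mod 2π = 3.821668 rad → L = 2.69·(5.048634 + 2.454969 + 3.821668) = 2.69·11.325271 = 30.464979 m
RLR: c = (6 − d² + 2cos(α−β) + 2d(sin α − sin β))/8 = -0.758980; p = 2π − arccos c = 3.850644 rad; φ = atan2(cos α − cos β, d − sin α + sin β) = 0.021065 rad; t = (α − φ + p/2) mod 2π = 5.728008 rad, q = (α − β − t + p) mod 2π = 5.632788 rad → L = 2.69·(5.728008 + 3.850644 + 5.632788) = 2.69·15.211440 = 40.918775 m
LRL: c = (6 − d² + 2cos(α−β) − 2d(sin α − sin β))/8 = 0.735331; p = 2π − arccos c = 5.538544 rad; φ = atan2(cos β − cos α, d + sin α − sin β) = -0.054327 rad; t = (φ − α + p/2) mod 2π = 5.174380 rad, q = (β − α − t + p) mod 2π = 5.420383 rad → L = 2.69·(5.174380 + 5.538544 + 5.420383) = 2.69·16.133307 = 43.398597 m
Shortest: LSL with L = 17.515479 m ≈ 17.5155 m
Convert LSL to answer units (arcs ×180/π): t = 2.405108·180/π = 137.8025°, p = ρ·p = 2.69·1.455112 = 3.9143 m, q = 2.651111·180/π = 151.8975°, L = 17.5155 m.

LSL: t = 137.8025°, p = 3.9143 m, q = 151.8975°, L = 17.5155 m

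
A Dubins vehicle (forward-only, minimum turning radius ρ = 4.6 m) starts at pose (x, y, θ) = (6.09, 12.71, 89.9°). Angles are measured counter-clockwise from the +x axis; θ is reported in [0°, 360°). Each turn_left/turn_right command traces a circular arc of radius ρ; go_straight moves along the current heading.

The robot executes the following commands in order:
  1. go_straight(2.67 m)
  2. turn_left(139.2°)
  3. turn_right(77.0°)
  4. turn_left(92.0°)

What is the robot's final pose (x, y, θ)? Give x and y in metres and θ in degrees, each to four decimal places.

(-13.9021, 15.2903, 244.1000°)

set_pose: (x, y, θ) = (6.0900, 12.7100, 89.9000°), ρ = 4.6
go_straight(2.67): x += 2.67·cos θ, y += 2.67·sin θ → (6.0947, 15.3800, 89.9000°)
turn_left(139.2°): centre at ρ to the left, rotate +139.2° → (-1.9823, 18.3998, 229.1000°)
turn_right(77.0°): centre at ρ to the right, rotate −77.0° → (-7.6117, 17.3463, 152.1000°)
turn_left(92.0°): centre at ρ to the left, rotate +92.0° → (-13.9021, 15.2903, 244.1000°)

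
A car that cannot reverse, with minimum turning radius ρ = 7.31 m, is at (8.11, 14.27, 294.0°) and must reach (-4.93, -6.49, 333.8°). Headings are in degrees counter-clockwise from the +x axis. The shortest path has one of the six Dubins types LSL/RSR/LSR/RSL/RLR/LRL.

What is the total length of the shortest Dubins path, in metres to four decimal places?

54.3799 m

Let ψ = atan2(Δy, Δx) = atan2(-20.76, -13.04) = -122.1342° be the start→goal bearing.
Normalize: d = |goal − start| / ρ = 24.515693/7.31 = 3.353720, α = (θ_start − ψ) mod 360° = 56.1342° = 0.979727 rad, β = (θ_goal − ψ) mod 360° = 95.9342° = 1.674368 rad.
Common terms: sin α = 0.830345, cos α = 0.557250, sin β = 0.994641, cos β = -0.103386, cos(α−β) = 0.768284, d² = 11.247438. Work in radians in the unit-radius frame; every candidate has L = ρ·(t + p + q).
LSL: p² = 2 + d² − 2cos(α−β) + 2d(sin α − sin β) = 10.608864; p = √p² = 3.257125; φ = atan2(cos β − cos α, d + sin α − sin β) = -0.204245 rad; t = (φ − α) mod 2π = 5.099214 rad, q = (β − φ) mod 2π = 1.878613 rad → L = 7.31·(5.099214 + 3.257125 + 1.878613) = 7.31·10.234951 = 74.817495 m
RSR: p² = 2 + d² − 2cos(α−β) + 2d(sin β − sin α) = 12.812877; p = √p² = 3.579508; φ = atan2(cos α − cos β, d − sin α + sin β) = 0.185625 rad; t = (α − φ) mod 2π = 0.794102 rad, q = (φ − β) mod 2π = 4.794442 rad → L = 7.31·(0.794102 + 3.579508 + 4.794442) = 7.31·9.168052 = 67.018462 m
LSR: p² = d² − 2 + 2cos(α−β) + 2d(sin α + sin β) = 23.024991; p = √p² = 4.798436; φ = atan2(−cos α − cos β, d + sin α + sin β) − atan2(−2, p) = 0.307490 rad; t = (φ − α) mod 2π = 5.610949 rad, q = (φ − β) mod 2π = 4.916307 rad → L = 7.31·(5.610949 + 4.798436 + 4.916307) = 7.31·15.325692 = 112.030811 m
RSL: p² = d² − 2 + 2cos(α−β) − 2d(sin α + sin β) = -1.456982 < 0 → infeasible
RLR: c = (6 − d² + 2cos(α−β) + 2d(sin α − sin β))/8 = -0.601610; p = 2π − arccos c = 4.066874 rad; φ = atan2(cos α − cos β, d − sin α + sin β) = 0.185625 rad; t = (α − φ + p/2) mod 2π = 2.827539 rad, q = (α − β − t + p) mod 2π = 0.544694 rad → L = 7.31·(2.827539 + 4.066874 + 0.544694) = 7.31·7.439108 = 54.379876 m
LRL: c = (6 − d² + 2cos(α−β) − 2d(sin α − sin β))/8 = -0.326108; p = 2π − arccos c = 4.380205 rad; φ = atan2(cos β − cos α, d + sin α − sin β) = -0.204245 rad; t = (φ − α + p/2) mod 2π = 1.006131 rad, q = (β − α − t + p) mod 2π = 4.068715 rad → L = 7.31·(1.006131 + 4.380205 + 4.068715) = 7.31·9.455052 = 69.116430 m
Shortest: RLR with L = 54.379876 m ≈ 54.3799 m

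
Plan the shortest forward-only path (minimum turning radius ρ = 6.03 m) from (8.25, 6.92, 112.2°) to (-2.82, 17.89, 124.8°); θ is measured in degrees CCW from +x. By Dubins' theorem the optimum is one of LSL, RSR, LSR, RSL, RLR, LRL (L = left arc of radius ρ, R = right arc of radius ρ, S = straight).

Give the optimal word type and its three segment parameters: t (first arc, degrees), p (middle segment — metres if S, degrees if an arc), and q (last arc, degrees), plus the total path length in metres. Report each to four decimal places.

LSR: t = 25.8762°, p = 11.5495 m, q = 13.2762°, L = 15.6701 m

Let ψ = atan2(Δy, Δx) = atan2(10.97, -11.07) = 135.2600° be the start→goal bearing.
Normalize: d = |goal − start| / ρ = 15.584794/6.03 = 2.584543, α = (θ_start − ψ) mod 360° = 336.9400° = 5.880713 rad, β = (θ_goal − ψ) mod 360° = 349.5400° = 6.100625 rad.
Common terms: sin α = -0.391694, cos α = 0.920095, sin β = -0.181548, cos β = 0.983382, cos(α−β) = 0.975917, d² = 6.679862. Work in radians in the unit-radius frame; every candidate has L = ρ·(t + p + q).
LSL: p² = 2 + d² − 2cos(α−β) + 2d(sin α − sin β) = 5.641767; p = √p² = 2.375240; φ = atan2(cos β − cos α, d + sin α − sin β) = 0.026647 rad; t = (φ − α) mod 2π = 0.429120 rad, q = (β − φ) mod 2π = 6.073977 rad → L = 6.03·(0.429120 + 2.375240 + 6.073977) = 6.03·8.878337 = 53.536373 m
RSR: p² = 2 + d² − 2cos(α−β) + 2d(sin β − sin α) = 7.814291; p = √p² = 2.795405; φ = atan2(cos α − cos β, d − sin α + sin β) = -0.022641 rad; t = (α − φ) mod 2π = 5.903354 rad, q = (φ − β) mod 2π = 0.159919 rad → L = 6.03·(5.903354 + 2.795405 + 0.159919) = 6.03·8.858679 = 53.417835 m
LSR: p² = d² − 2 + 2cos(α−β) + 2d(sin α + sin β) = 3.668555; p = √p² = 1.915347; φ = atan2(−cos α − cos β, d + sin α + sin β) − atan2(−2, p) = 0.049153 rad; t = (φ − α) mod 2π = 0.451625 rad, q = (φ − β) mod 2π = 0.231714 rad → L = 6.03·(0.451625 + 1.915347 + 0.231714) = 6.03·2.598686 = 15.670078 m
RSL: p² = d² − 2 + 2cos(α−β) − 2d(sin α + sin β) = 9.594836; p = √p² = 3.097553; φ = atan2(cos α + cos β, d − sin α − sin β) − atan2(2, p) = -0.030858 rad; t = (α − φ) mod 2π = 5.911571 rad, q = (β − φ) mod 2π = 6.131483 rad → L = 6.03·(5.911571 + 3.097553 + 6.131483) = 6.03·15.140608 = 91.297864 m
RLR: c = (6 − d² + 2cos(α−β) + 2d(sin α − sin β))/8 = 0.023214; p = 2π − arccos c = 4.735605 rad; φ = atan2(cos α − cos β, d − sin α + sin β) = -0.022641 rad; t = (α − φ + p/2) mod 2π = 1.987972 rad, q = (α − β − t + p) mod 2π = 2.527722 rad → L = 6.03·(1.987972 + 4.735605 + 2.527722) = 6.03·9.251298 = 55.785327 m
LRL: c = (6 − d² + 2cos(α−β) − 2d(sin α − sin β))/8 = 0.294779; p = 2π − arccos c = 5.011613 rad; φ = atan2(cos β − cos α, d + sin α − sin β) = 0.026647 rad; t = (φ − α + p/2) mod 2π = 2.934926 rad, q = (β − α − t + p) mod 2π = 2.296599 rad → L = 6.03·(2.934926 + 5.011613 + 2.296599) = 6.03·10.243138 = 61.766124 m
Shortest: LSR with L = 15.670078 m ≈ 15.6701 m
Convert LSR to answer units (arcs ×180/π): t = 0.451625·180/π = 25.8762°, p = ρ·p = 6.03·1.915347 = 11.5495 m, q = 0.231714·180/π = 13.2762°, L = 15.6701 m.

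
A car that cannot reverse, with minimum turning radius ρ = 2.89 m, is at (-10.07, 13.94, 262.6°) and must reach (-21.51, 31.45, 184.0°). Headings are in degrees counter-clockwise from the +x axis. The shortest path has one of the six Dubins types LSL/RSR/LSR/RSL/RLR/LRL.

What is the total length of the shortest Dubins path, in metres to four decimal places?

27.9306 m

Let ψ = atan2(Δy, Δx) = atan2(17.51, -11.44) = 123.1582° be the start→goal bearing.
Normalize: d = |goal − start| / ρ = 20.915872/2.89 = 7.237326, α = (θ_start − ψ) mod 360° = 139.4418° = 2.433718 rad, β = (θ_goal − ψ) mod 360° = 60.8418° = 1.061889 rad.
Common terms: sin α = 0.650221, cos α = -0.759746, sin β = 0.873278, cos β = 0.487223, cos(α−β) = 0.197657, d² = 52.378887. Work in radians in the unit-radius frame; every candidate has L = ρ·(t + p + q).
LSL: p² = 2 + d² − 2cos(α−β) + 2d(sin α − sin β) = 50.754900; p = √p² = 7.124247; φ = atan2(cos β − cos α, d + sin α − sin β) = 0.175938 rad; t = (φ − α) mod 2π = 4.025405 rad, q = (β − φ) mod 2π = 0.885951 rad → L = 2.89·(4.025405 + 7.124247 + 0.885951) = 2.89·12.035604 = 34.782895 m
RSR: p² = 2 + d² − 2cos(α−β) + 2d(sin β − sin α) = 57.212244; p = √p² = 7.563878; φ = atan2(cos α − cos β, d − sin α + sin β) = -0.165614 rad; t = (α − φ) mod 2π = 2.599332 rad, q = (φ − β) mod 2π = 5.055682 rad → L = 2.89·(2.599332 + 7.563878 + 5.055682) = 2.89·15.218892 = 43.982597 m
LSR: p² = d² − 2 + 2cos(α−β) + 2d(sin α + sin β) = 72.826305; p = √p² = 8.533833; φ = atan2(−cos α − cos β, d + sin α + sin β) − atan2(−2, p) = 0.261303 rad; t = (φ − α) mod 2π = 4.110771 rad, q = (φ − β) mod 2π = 5.482600 rad → L = 2.89·(4.110771 + 8.533833 + 5.482600) = 2.89·18.127203 = 52.387618 m
RSL: p² = d² − 2 + 2cos(α−β) − 2d(sin α + sin β) = 28.722098; p = √p² = 5.359300; φ = atan2(cos α + cos β, d − sin α − sin β) − atan2(2, p) = -0.404836 rad; t = (α − φ) mod 2π = 2.838554 rad, q = (β − φ) mod 2π = 1.466725 rad → L = 2.89·(2.838554 + 5.359300 + 1.466725) = 2.89·9.664579 = 27.930634 m
RLR: c = (6 − d² + 2cos(α−β) + 2d(sin α − sin β))/8 = -6.151531, |c| > 1 → infeasible
LRL: c = (6 − d² + 2cos(α−β) − 2d(sin α − sin β))/8 = -5.344362, |c| > 1 → infeasible
Shortest: RSL with L = 27.930634 m ≈ 27.9306 m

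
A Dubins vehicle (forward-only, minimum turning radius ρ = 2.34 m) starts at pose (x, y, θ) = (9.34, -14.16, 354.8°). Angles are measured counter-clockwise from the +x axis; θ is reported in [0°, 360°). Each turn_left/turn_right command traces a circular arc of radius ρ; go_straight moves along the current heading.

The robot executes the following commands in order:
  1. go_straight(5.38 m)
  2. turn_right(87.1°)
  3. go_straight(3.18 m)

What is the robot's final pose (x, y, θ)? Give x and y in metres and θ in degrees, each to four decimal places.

set_pose: (x, y, θ) = (9.3400, -14.1600, 354.8000°), ρ = 2.34
go_straight(5.38): x += 5.38·cos θ, y += 5.38·sin θ → (14.6979, -14.6476, 354.8000°)
turn_right(87.1°): centre at ρ to the right, rotate −87.1° → (16.8239, -17.0719, 267.7000°)
go_straight(3.18): x += 3.18·cos θ, y += 3.18·sin θ → (16.6963, -20.2493, 267.7000°)

(16.6963, -20.2493, 267.7000°)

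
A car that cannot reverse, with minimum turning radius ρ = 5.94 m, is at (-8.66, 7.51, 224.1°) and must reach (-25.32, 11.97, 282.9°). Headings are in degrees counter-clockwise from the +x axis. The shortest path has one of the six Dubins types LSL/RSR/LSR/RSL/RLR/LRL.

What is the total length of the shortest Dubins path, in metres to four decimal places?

47.5789 m

Let ψ = atan2(Δy, Δx) = atan2(4.46, -16.66) = 165.0129° be the start→goal bearing.
Normalize: d = |goal − start| / ρ = 17.246658/5.94 = 2.903478, α = (θ_start − ψ) mod 360° = 59.0871° = 1.031264 rad, β = (θ_goal − ψ) mod 360° = 117.8871° = 2.057517 rad.
Common terms: sin α = 0.857949, cos α = 0.513735, sin β = 0.883871, cos β = -0.467730, cos(α−β) = 0.518027, d² = 8.430183. Work in radians in the unit-radius frame; every candidate has L = ρ·(t + p + q).
LSL: p² = 2 + d² − 2cos(α−β) + 2d(sin α − sin β) = 9.243598; p = √p² = 3.040329; φ = atan2(cos β − cos α, d + sin α − sin β) = -0.328703 rad; t = (φ − α) mod 2π = 4.923219 rad, q = (β − φ) mod 2π = 2.386220 rad → L = 5.94·(4.923219 + 3.040329 + 2.386220) = 5.94·10.349768 = 61.477619 m
RSR: p² = 2 + d² − 2cos(α−β) + 2d(sin β − sin α) = 9.544659; p = √p² = 3.089443; φ = atan2(cos α − cos β, d − sin α + sin β) = 0.323285 rad; t = (α − φ) mod 2π = 0.707978 rad, q = (φ − β) mod 2π = 4.548953 rad → L = 5.94·(0.707978 + 3.089443 + 4.548953) = 5.94·8.346375 = 49.577467 m
LSR: p² = d² − 2 + 2cos(α−β) + 2d(sin α + sin β) = 17.580909; p = √p² = 4.192959; φ = atan2(−cos α − cos β, d + sin α + sin β) − atan2(−2, p) = 0.435168 rad; t = (φ − α) mod 2π = 5.687089 rad, q = (φ − β) mod 2π = 4.660836 rad → L = 5.94·(5.687089 + 4.192959 + 4.660836) = 5.94·14.540884 = 86.372853 m
RSL: p² = d² − 2 + 2cos(α−β) − 2d(sin α + sin β) = -2.648435 < 0 → infeasible
RLR: c = (6 − d² + 2cos(α−β) + 2d(sin α − sin β))/8 = -0.193082; p = 2π − arccos c = 4.518086 rad; φ = atan2(cos α − cos β, d − sin α + sin β) = 0.323285 rad; t = (α − φ + p/2) mod 2π = 2.967021 rad, q = (α − β − t + p) mod 2π = 0.524811 rad → L = 5.94·(2.967021 + 4.518086 + 0.524811) = 5.94·8.009919 = 47.578918 m
LRL: c = (6 − d² + 2cos(α−β) − 2d(sin α − sin β))/8 = -0.155450; p = 2π − arccos c = 4.556306 rad; φ = atan2(cos β − cos α, d + sin α − sin β) = -0.328703 rad; t = (φ − α + p/2) mod 2π = 0.918187 rad, q = (β − α − t + p) mod 2π = 4.664373 rad → L = 5.94·(0.918187 + 4.556306 + 4.664373) = 5.94·10.138866 = 60.224864 m
Shortest: RLR with L = 47.578918 m ≈ 47.5789 m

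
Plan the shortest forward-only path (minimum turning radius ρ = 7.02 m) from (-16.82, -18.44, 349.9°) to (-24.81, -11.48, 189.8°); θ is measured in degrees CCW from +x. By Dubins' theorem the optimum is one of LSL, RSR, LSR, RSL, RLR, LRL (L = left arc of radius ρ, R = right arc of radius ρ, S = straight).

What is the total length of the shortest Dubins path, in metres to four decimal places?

Let ψ = atan2(Δy, Δx) = atan2(6.96, -7.99) = 138.9412° be the start→goal bearing.
Normalize: d = |goal − start| / ρ = 10.596306/7.02 = 1.509445, α = (θ_start − ψ) mod 360° = 210.9588° = 3.681925 rad, β = (θ_goal − ψ) mod 360° = 50.8588° = 0.887653 rad.
Common terms: sin α = -0.514421, cos α = -0.857538, sin β = 0.775592, cos β = 0.631234, cos(α−β) = -0.940288, d² = 2.278425. Work in radians in the unit-radius frame; every candidate has L = ρ·(t + p + q).
LSL: p² = 2 + d² − 2cos(α−β) + 2d(sin α − sin β) = 2.264593; p = √p² = 1.504856; φ = atan2(cos β − cos α, d + sin α − sin β) = 1.424459 rad; t = (φ − α) mod 2π = 4.025719 rad, q = (β − φ) mod 2π = 5.746379 rad → L = 7.02·(4.025719 + 1.504856 + 5.746379) = 7.02·11.276955 = 79.164223 m
RSR: p² = 2 + d² − 2cos(α−β) + 2d(sin β − sin α) = 10.053410; p = √p² = 3.170711; φ = atan2(cos α − cos β, d − sin α + sin β) = -0.488768 rad; t = (α − φ) mod 2π = 4.170693 rad, q = (φ − β) mod 2π = 4.906764 rad → L = 7.02·(4.170693 + 3.170711 + 4.906764) = 7.02·12.248169 = 85.982145 m
LSR: p² = d² − 2 + 2cos(α−β) + 2d(sin α + sin β) = -0.813704 < 0 → infeasible
RSL: p² = d² − 2 + 2cos(α−β) − 2d(sin α + sin β) = -2.390599 < 0 → infeasible
RLR: c = (6 − d² + 2cos(α−β) + 2d(sin α − sin β))/8 = -0.256676; p = 2π − arccos c = 4.452807 rad; φ = atan2(cos α − cos β, d − sin α + sin β) = -0.488768 rad; t = (α − φ + p/2) mod 2π = 0.113912 rad, q = (α − β − t + p) mod 2π = 0.849982 rad → L = 7.02·(0.113912 + 4.452807 + 0.849982) = 7.02·5.416701 = 38.025244 m
LRL: c = (6 − d² + 2cos(α−β) − 2d(sin α − sin β))/8 = 0.716926; p = 2π − arccos c = 5.511772 rad; φ = atan2(cos β − cos α, d + sin α − sin β) = 1.424459 rad; t = (φ − α + p/2) mod 2π = 0.498420 rad, q = (β − α − t + p) mod 2π = 2.219080 rad → L = 7.02·(0.498420 + 5.511772 + 2.219080) = 7.02·8.229271 = 57.769485 m
Shortest: RLR with L = 38.025244 m ≈ 38.0252 m

38.0252 m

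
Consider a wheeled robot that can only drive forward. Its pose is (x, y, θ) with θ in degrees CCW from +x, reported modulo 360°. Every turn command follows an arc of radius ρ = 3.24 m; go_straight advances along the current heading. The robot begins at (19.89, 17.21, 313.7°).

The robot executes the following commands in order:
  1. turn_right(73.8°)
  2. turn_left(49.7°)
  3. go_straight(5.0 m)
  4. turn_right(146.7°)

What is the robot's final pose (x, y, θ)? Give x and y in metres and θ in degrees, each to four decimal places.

set_pose: (x, y, θ) = (19.8900, 17.2100, 313.7000°), ρ = 3.24
turn_right(73.8°): centre at ρ to the right, rotate −73.8° → (20.3507, 13.3466, 239.9000°)
turn_left(49.7°): centre at ρ to the left, rotate +49.7° → (20.1015, 10.6349, 289.6000°)
go_straight(5.0): x += 5.0·cos θ, y += 5.0·sin θ → (21.7788, 5.9246, 289.6000°)
turn_right(146.7°): centre at ρ to the right, rotate −146.7° → (16.7721, 2.2536, 142.9000°)

(16.7721, 2.2536, 142.9000°)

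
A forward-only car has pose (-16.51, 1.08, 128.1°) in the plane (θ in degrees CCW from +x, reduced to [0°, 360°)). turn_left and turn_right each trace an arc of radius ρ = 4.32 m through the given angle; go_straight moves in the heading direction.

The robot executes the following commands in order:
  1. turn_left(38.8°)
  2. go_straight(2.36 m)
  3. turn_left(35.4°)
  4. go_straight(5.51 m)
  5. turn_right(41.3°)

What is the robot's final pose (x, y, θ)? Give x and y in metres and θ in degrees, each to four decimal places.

set_pose: (x, y, θ) = (-16.5100, 1.0800, 128.1000°), ρ = 4.32
turn_left(38.8°): centre at ρ to the left, rotate +38.8° → (-18.9304, 2.6220, 166.9000°)
go_straight(2.36): x += 2.36·cos θ, y += 2.36·sin θ → (-21.2290, 3.1569, 166.9000°)
turn_left(35.4°): centre at ρ to the left, rotate +35.4° → (-23.8474, 2.9462, 202.3000°)
go_straight(5.51): x += 5.51·cos θ, y += 5.51·sin θ → (-28.9453, 0.8554, 202.3000°)
turn_right(41.3°): centre at ρ to the right, rotate −41.3° → (-31.9910, 0.7677, 161.0000°)

(-31.9910, 0.7677, 161.0000°)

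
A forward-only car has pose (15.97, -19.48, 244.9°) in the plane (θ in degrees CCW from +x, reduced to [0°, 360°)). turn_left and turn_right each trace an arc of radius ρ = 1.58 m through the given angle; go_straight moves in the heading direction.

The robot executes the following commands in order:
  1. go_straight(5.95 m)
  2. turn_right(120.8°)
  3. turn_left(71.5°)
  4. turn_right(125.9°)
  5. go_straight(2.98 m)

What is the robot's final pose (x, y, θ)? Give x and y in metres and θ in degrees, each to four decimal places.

(8.1008, -19.5829, 69.7000°)

set_pose: (x, y, θ) = (15.9700, -19.4800, 244.9000°), ρ = 1.58
go_straight(5.95): x += 5.95·cos θ, y += 5.95·sin θ → (13.4460, -24.8681, 244.9000°)
turn_right(120.8°): centre at ρ to the right, rotate −120.8° → (10.7069, -25.0837, 124.1000°)
turn_left(71.5°): centre at ρ to the left, rotate +71.5° → (8.9737, -24.4477, 195.6000°)
turn_right(125.9°): centre at ρ to the right, rotate −125.9° → (7.0669, -22.3778, 69.7000°)
go_straight(2.98): x += 2.98·cos θ, y += 2.98·sin θ → (8.1008, -19.5829, 69.7000°)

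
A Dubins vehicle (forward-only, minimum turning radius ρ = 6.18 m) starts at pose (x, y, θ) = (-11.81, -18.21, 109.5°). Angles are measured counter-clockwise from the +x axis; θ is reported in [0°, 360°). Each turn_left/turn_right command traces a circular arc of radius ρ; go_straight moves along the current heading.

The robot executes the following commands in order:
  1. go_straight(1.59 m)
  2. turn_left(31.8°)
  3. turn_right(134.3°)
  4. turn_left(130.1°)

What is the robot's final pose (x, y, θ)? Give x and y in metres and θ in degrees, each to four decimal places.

(-7.7377, 7.6670, 137.1000°)

set_pose: (x, y, θ) = (-11.8100, -18.2100, 109.5000°), ρ = 6.18
go_straight(1.59): x += 1.59·cos θ, y += 1.59·sin θ → (-12.3408, -16.7112, 109.5000°)
turn_left(31.8°): centre at ρ to the left, rotate +31.8° → (-14.3023, -13.9511, 141.3000°)
turn_right(134.3°): centre at ρ to the right, rotate −134.3° → (-11.1914, -2.9941, 7.0000°)
turn_left(130.1°): centre at ρ to the left, rotate +130.1° → (-7.7377, 7.6670, 137.1000°)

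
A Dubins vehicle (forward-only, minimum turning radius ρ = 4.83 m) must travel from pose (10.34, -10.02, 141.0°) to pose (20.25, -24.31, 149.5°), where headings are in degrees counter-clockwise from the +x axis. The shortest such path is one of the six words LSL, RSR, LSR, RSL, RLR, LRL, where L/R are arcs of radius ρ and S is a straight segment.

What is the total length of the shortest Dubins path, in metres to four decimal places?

46.3526 m

Let ψ = atan2(Δy, Δx) = atan2(-14.29, 9.91) = -55.2590° be the start→goal bearing.
Normalize: d = |goal − start| / ρ = 17.390003/4.83 = 3.600415, α = (θ_start − ψ) mod 360° = 196.2590° = 3.425366 rad, β = (θ_goal − ψ) mod 360° = 204.7590° = 3.573719 rad.
Common terms: sin α = -0.279980, cos α = -0.960006, sin β = -0.418802, cos β = -0.908077, cos(α−β) = 0.989016, d² = 12.962986. Work in radians in the unit-radius frame; every candidate has L = ρ·(t + p + q).
LSL: p² = 2 + d² − 2cos(α−β) + 2d(sin α − sin β) = 13.984592; p = √p² = 3.739598; φ = atan2(cos β − cos α, d + sin α − sin β) = 0.013887 rad; t = (φ − α) mod 2π = 2.871706 rad, q = (β − φ) mod 2π = 3.559832 rad → L = 4.83·(2.871706 + 3.739598 + 3.559832) = 4.83·10.171136 = 49.126587 m
RSR: p² = 2 + d² − 2cos(α−β) + 2d(sin β − sin α) = 11.985316; p = √p² = 3.461982; φ = atan2(cos α − cos β, d − sin α + sin β) = -0.015000 rad; t = (α − φ) mod 2π = 3.440366 rad, q = (φ − β) mod 2π = 2.694466 rad → L = 4.83·(3.440366 + 3.461982 + 2.694466) = 4.83·9.596814 = 46.352611 m
LSR: p² = d² − 2 + 2cos(α−β) + 2d(sin α + sin β) = 7.909205; p = √p² = 2.812331; φ = atan2(−cos α − cos β, d + sin α + sin β) − atan2(−2, p) = 1.190180 rad; t = (φ − α) mod 2π = 4.047999 rad, q = (φ − β) mod 2π = 3.899646 rad → L = 4.83·(4.047999 + 2.812331 + 3.899646) = 4.83·10.759977 = 51.970689 m
RSL: p² = d² − 2 + 2cos(α−β) − 2d(sin α + sin β) = 17.972830; p = √p² = 4.239437; φ = atan2(cos α + cos β, d − sin α − sin β) − atan2(2, p) = -0.850708 rad; t = (α − φ) mod 2π = 4.276074 rad, q = (β − φ) mod 2π = 4.424427 rad → L = 4.83·(4.276074 + 4.239437 + 4.424427) = 4.83·12.939938 = 62.499898 m
RLR: c = (6 − d² + 2cos(α−β) + 2d(sin α − sin β))/8 = -0.498165; p = 2π − arccos c = 4.190908 rad; φ = atan2(cos α − cos β, d − sin α + sin β) = -0.015000 rad; t = (α − φ + p/2) mod 2π = 5.535820 rad, q = (α − β − t + p) mod 2π = 4.789920 rad → L = 4.83·(5.535820 + 4.190908 + 4.789920) = 4.83·14.516649 = 70.115414 m
LRL: c = (6 − d² + 2cos(α−β) − 2d(sin α − sin β))/8 = -0.748074; p = 2π − arccos c = 3.867234 rad; φ = atan2(cos β − cos α, d + sin α − sin β) = 0.013887 rad; t = (φ − α + p/2) mod 2π = 4.805323 rad, q = (β − α − t + p) mod 2π = 5.493449 rad → L = 4.83·(4.805323 + 3.867234 + 5.493449) = 4.83·14.166006 = 68.421810 m
Shortest: RSR with L = 46.352611 m ≈ 46.3526 m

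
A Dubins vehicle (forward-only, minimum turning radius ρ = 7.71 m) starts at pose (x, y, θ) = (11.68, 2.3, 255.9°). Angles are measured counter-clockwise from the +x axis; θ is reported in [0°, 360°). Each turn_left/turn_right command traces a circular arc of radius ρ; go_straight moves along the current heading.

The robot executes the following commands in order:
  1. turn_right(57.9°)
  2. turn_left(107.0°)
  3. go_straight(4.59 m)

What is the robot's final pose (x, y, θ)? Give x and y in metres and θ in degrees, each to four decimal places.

set_pose: (x, y, θ) = (11.6800, 2.3000, 255.9000°), ρ = 7.71
turn_right(57.9°): centre at ρ to the right, rotate −57.9° → (6.5848, -3.1544, 198.0000°)
turn_left(107.0°): centre at ρ to the left, rotate +107.0° → (2.6517, -14.9093, 305.0000°)
go_straight(4.59): x += 4.59·cos θ, y += 4.59·sin θ → (5.2844, -18.6692, 305.0000°)

(5.2844, -18.6692, 305.0000°)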